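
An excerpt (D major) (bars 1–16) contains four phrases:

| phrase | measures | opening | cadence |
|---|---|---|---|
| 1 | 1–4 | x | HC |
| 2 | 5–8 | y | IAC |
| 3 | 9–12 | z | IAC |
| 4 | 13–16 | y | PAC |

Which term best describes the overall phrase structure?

contrasting double period

Four phrases in two halves: the first half (measures 1–8) ends with an imperfect authentic cadence, the second (mm. 9-16) with a perfect authentic cadence — a large antecedent–consequent pair, i.e. a double period.
Phrase 3 begins with different material from phrase 1, making it contrasting.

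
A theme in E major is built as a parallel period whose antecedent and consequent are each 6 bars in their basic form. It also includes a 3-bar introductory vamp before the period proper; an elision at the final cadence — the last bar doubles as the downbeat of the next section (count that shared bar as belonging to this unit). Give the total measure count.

Basic parallel period: 6 + 6 = 12 bars.
12 (basic form) + 3 (introduction) = 15.
The elision shares a bar with the next section but does not change this unit's count.

15 measures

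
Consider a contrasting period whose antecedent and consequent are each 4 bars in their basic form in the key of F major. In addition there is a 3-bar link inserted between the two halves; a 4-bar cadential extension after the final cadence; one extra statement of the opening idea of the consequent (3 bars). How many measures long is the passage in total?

18 measures

Basic contrasting period: 4 + 4 = 8 bars.
8 (basic form) + 3 (link) + 4 (cadential extension) + 3 (extra statement) = 18.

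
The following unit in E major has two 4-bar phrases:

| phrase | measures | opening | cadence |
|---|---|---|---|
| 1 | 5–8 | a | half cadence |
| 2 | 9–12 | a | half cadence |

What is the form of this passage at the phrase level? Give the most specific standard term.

repeated phrase

Both phrases have the same opening (a) and the same cadence (half cadence): the second is a restatement, not a consequent, so this is a repeated phrase rather than a period.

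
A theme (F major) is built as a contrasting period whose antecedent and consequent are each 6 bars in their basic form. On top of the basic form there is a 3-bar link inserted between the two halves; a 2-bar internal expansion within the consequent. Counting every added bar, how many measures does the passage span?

Basic contrasting period: 6 + 6 = 12 bars.
12 (basic form) + 3 (link) + 2 (internal expansion) = 17.

17 measures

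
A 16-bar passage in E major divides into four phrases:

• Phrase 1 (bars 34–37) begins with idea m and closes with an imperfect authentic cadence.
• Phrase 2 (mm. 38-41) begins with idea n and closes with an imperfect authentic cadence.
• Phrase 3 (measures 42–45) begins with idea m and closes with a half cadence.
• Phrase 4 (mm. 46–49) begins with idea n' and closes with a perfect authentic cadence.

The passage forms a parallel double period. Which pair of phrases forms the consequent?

phrases 3 and 4

In a double period the first pair of phrases (ending imperfect authentic cadence) is the large antecedent and the second pair (ending perfect authentic cadence) is the large consequent; the consequent is phrases 3 and 4.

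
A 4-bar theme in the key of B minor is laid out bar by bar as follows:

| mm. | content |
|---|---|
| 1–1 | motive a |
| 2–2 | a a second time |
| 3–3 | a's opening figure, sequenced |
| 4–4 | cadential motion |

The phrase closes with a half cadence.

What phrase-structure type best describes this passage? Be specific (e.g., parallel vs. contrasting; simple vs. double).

Basic idea (m. 1) + its repetition (m. 2) form the presentation; fragmentation and cadence (bars 3–4) form the continuation — the 4-bar whole is a sentence.

sentence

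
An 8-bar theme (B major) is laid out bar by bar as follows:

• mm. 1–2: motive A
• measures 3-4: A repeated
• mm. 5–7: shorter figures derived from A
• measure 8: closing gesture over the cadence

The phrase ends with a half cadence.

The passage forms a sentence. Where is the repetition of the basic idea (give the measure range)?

The presentation of a sentence is the basic idea (measures 1–2) plus its repetition (mm. 3–4); the repetition of the basic idea is therefore mm. 3-4.

measures 3–4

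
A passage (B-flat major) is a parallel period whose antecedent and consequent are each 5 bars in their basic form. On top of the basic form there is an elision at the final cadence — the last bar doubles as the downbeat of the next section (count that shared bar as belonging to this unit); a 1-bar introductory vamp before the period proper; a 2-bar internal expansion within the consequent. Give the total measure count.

13 measures

Basic parallel period: 5 + 5 = 10 bars.
10 (basic form) + 1 (introduction) + 2 (internal expansion) = 13.
The elision shares a bar with the next section but does not change this unit's count.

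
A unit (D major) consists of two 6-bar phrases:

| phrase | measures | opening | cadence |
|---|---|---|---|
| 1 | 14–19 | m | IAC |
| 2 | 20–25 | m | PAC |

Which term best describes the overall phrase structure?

parallel period

Phrase 1 ends with an imperfect authentic cadence (weaker) and phrase 2 with a perfect authentic cadence (stronger): antecedent + consequent = a period.
The two phrases open with the same material (m / m), so the period is parallel.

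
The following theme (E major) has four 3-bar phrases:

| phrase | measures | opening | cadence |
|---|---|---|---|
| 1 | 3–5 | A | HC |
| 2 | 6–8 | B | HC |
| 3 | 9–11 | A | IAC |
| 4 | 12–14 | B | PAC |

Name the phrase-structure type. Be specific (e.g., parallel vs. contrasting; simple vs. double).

Four phrases in two halves: the first half (bars 3–8) ends with a half cadence, the second (bars 9-14) with a perfect authentic cadence — a large antecedent–consequent pair, i.e. a double period.
Phrase 3 begins with the same material as phrase 1, making it parallel.

parallel double period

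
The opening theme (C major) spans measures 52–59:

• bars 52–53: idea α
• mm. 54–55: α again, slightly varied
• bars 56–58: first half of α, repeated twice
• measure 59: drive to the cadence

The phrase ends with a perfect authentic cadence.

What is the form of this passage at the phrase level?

sentence

Basic idea (bars 52-53) + its repetition (bars 54–55) form the presentation; fragmentation and cadence (mm. 56-59) form the continuation — the 8-bar whole is a sentence.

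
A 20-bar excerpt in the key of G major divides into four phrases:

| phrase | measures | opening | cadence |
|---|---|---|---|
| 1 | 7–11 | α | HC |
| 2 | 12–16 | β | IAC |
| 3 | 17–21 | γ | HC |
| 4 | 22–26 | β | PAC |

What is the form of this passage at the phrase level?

contrasting double period

Four phrases in two halves: the first half (mm. 7–16) ends with an imperfect authentic cadence, the second (mm. 17-26) with a perfect authentic cadence — a large antecedent–consequent pair, i.e. a double period.
Phrase 3 begins with different material from phrase 1, making it contrasting.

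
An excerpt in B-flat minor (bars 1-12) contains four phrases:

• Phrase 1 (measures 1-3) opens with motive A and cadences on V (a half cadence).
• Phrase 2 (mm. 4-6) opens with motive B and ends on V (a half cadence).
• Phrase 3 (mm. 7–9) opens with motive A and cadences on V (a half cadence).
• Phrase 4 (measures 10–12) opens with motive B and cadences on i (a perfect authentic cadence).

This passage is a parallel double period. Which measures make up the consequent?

measures 7–12

In a double period the four phrases pair into a large antecedent (phrases 1–2, ending half cadence) and a large consequent (phrases 3–4, ending perfect authentic cadence). The consequent spans measures 7-12.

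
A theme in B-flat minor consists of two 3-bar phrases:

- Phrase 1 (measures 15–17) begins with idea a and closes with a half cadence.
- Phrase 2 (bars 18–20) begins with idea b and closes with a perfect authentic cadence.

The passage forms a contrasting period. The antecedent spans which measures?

The antecedent is the phrase ending with the weaker cadence (half cadence, phrase 1) and the consequent the one ending more conclusively (perfect authentic cadence, phrase 2); the antecedent is measures 15–17.

measures 15–17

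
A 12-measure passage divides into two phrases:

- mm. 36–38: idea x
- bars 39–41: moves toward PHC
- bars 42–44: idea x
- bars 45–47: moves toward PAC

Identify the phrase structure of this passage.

parallel period

Phrase 1 ends with a Phrygian half cadence (weaker) and phrase 2 with a perfect authentic cadence (stronger): antecedent + consequent = a period.
The two phrases open with the same material (x / x), so the period is parallel.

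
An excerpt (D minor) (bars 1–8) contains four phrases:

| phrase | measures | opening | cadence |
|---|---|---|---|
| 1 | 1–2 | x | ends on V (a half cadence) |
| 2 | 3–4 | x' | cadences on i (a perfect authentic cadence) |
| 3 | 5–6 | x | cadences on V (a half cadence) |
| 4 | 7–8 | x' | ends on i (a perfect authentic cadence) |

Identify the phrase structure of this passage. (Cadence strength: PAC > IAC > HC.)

The cadence pattern HC–PAC–HC–PAC is weak–strong twice, and phrases 3–4 restate phrases 1–2: a period heard twice, not a double period (which would end weakly at phrase 2).

repeated period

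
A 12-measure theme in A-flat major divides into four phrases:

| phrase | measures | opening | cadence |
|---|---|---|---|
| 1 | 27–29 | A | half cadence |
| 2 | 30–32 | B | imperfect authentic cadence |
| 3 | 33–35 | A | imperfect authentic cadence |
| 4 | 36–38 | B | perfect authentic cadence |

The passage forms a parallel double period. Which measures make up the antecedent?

In a double period the first pair of phrases (ending imperfect authentic cadence) is the large antecedent and the second pair (ending perfect authentic cadence) is the large consequent; the antecedent is measures 27–32.

measures 27–32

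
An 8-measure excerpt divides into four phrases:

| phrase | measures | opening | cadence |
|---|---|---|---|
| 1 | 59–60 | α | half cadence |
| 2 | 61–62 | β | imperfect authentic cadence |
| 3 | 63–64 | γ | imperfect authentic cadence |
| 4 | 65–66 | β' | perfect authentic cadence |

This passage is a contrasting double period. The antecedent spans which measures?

measures 59–62

In a double period the four phrases pair into a large antecedent (phrases 1–2, ending imperfect authentic cadence) and a large consequent (phrases 3–4, ending perfect authentic cadence). The antecedent spans mm. 59–62.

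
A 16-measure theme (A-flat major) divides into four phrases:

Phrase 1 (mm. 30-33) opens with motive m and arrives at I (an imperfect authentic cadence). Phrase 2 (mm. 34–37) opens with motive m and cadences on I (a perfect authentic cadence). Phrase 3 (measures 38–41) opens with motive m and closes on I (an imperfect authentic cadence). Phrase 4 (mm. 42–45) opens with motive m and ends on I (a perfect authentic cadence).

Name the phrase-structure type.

repeated period

The cadence pattern IAC–PAC–IAC–PAC is weak–strong twice, and phrases 3–4 restate phrases 1–2: a period heard twice, not a double period (which would end weakly at phrase 2).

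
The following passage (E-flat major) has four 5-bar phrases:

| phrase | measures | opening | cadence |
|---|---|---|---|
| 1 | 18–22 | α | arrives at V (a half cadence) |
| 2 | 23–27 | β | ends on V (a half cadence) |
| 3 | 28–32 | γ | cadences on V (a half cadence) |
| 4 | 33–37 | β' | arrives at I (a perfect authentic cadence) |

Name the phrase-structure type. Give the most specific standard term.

contrasting double period

Four phrases in two halves: the first half (bars 18–27) ends with a half cadence, the second (measures 28–37) with a perfect authentic cadence — a large antecedent–consequent pair, i.e. a double period.
Phrase 3 begins with different material from phrase 1, making it contrasting.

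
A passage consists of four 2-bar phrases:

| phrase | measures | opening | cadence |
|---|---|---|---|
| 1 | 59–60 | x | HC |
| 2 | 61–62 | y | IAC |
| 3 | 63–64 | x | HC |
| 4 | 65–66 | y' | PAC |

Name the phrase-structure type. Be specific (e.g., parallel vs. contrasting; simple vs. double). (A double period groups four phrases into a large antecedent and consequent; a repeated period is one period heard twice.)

parallel double period

Four phrases in two halves: the first half (mm. 59–62) ends with an imperfect authentic cadence, the second (mm. 63-66) with a perfect authentic cadence — a large antecedent–consequent pair, i.e. a double period.
Phrase 3 begins with the same material as phrase 1, making it parallel.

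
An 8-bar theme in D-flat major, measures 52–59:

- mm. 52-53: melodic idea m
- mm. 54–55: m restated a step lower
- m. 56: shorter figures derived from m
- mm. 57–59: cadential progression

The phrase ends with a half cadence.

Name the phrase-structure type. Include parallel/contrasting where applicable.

sentence

Basic idea (mm. 52–53) + its repetition (measures 54–55) form the presentation; fragmentation and cadence (measures 56-59) form the continuation — the 8-bar whole is a sentence.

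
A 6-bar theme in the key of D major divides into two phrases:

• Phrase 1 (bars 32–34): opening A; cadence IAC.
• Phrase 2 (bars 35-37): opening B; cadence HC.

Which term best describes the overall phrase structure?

phrase group

The second phrase closes with a half cadence, which is not stronger than the first phrase's imperfect authentic cadence; without a weak→strong cadential pair there is no antecedent–consequent relationship, so this is a phrase group rather than a period.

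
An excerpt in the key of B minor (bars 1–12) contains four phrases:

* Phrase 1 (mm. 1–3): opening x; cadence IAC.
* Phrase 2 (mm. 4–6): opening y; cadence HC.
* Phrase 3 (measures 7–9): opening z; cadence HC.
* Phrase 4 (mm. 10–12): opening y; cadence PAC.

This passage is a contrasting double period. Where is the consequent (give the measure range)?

measures 7–12

In a double period the four phrases pair into a large antecedent (phrases 1–2, ending half cadence) and a large consequent (phrases 3–4, ending perfect authentic cadence). The consequent spans mm. 7–12.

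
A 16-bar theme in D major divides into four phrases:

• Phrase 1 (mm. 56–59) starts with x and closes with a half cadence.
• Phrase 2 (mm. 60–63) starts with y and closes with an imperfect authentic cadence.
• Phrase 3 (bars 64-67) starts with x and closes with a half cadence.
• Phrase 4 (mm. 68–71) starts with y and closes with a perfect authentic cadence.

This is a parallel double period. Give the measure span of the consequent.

measures 64–71

In a double period the first pair of phrases (ending imperfect authentic cadence) is the large antecedent and the second pair (ending perfect authentic cadence) is the large consequent; the consequent is measures 64–71.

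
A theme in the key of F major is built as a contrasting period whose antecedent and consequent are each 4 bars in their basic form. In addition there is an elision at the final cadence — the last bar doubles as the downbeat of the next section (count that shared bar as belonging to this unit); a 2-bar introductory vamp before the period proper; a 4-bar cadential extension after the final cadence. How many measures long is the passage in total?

14 measures

Basic contrasting period: 4 + 4 = 8 bars.
8 (basic form) + 2 (introduction) + 4 (cadential extension) = 14.
The elision shares a bar with the next section but does not change this unit's count.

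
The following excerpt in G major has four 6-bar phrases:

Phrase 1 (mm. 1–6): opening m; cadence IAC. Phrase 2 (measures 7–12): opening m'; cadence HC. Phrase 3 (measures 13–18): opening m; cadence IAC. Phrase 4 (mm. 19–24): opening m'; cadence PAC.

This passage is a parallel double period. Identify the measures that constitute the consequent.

measures 13–24

In a double period the four phrases pair into a large antecedent (phrases 1–2, ending half cadence) and a large consequent (phrases 3–4, ending perfect authentic cadence). The consequent spans mm. 13-24.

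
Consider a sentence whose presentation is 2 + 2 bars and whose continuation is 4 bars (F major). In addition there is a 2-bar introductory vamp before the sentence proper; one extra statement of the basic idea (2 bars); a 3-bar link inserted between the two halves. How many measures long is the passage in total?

Basic sentence: 2 + 2 + 4 = 8 bars.
8 (basic form) + 2 (introduction) + 2 (extra statement) + 3 (link) = 15.

15 measures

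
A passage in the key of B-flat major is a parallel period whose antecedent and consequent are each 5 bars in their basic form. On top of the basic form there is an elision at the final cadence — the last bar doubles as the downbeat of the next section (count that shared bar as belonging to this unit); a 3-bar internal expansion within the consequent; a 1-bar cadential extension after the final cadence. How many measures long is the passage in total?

Basic parallel period: 5 + 5 = 10 bars.
10 (basic form) + 3 (internal expansion) + 1 (cadential extension) = 14.
The elision shares a bar with the next section but does not change this unit's count.

14 measures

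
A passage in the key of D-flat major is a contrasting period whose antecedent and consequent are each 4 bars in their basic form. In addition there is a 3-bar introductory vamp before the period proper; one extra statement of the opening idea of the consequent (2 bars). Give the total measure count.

Basic contrasting period: 4 + 4 = 8 bars.
8 (basic form) + 3 (introduction) + 2 (extra statement) = 13.

13 measures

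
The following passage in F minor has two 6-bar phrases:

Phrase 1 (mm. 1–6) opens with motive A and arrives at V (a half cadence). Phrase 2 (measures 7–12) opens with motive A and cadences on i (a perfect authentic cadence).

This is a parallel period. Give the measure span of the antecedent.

The phrase ending with the weaker cadence (half cadence) is the antecedent; the one ending more conclusively (perfect authentic cadence) is the consequent. The antecedent is measures 1–6.

measures 1–6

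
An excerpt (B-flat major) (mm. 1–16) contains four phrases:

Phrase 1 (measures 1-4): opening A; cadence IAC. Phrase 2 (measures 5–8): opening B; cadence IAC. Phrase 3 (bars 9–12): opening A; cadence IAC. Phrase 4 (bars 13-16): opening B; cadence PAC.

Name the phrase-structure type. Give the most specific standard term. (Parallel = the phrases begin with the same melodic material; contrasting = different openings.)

parallel double period

Four phrases in two halves: the first half (bars 1–8) ends with an imperfect authentic cadence, the second (mm. 9–16) with a perfect authentic cadence — a large antecedent–consequent pair, i.e. a double period.
Phrase 3 begins with the same material as phrase 1, making it parallel.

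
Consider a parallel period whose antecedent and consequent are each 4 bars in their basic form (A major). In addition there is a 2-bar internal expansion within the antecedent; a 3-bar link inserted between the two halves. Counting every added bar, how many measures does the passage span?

13 measures

Basic parallel period: 4 + 4 = 8 bars.
8 (basic form) + 2 (internal expansion) + 3 (link) = 13.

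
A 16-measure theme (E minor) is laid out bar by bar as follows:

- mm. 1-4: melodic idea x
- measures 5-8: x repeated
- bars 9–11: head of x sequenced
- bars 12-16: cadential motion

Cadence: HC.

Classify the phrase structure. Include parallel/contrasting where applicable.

sentence

Basic idea (measures 1–4) + its repetition (bars 5-8) form the presentation; fragmentation and cadence (bars 9-16) form the continuation — the 16-bar whole is a sentence.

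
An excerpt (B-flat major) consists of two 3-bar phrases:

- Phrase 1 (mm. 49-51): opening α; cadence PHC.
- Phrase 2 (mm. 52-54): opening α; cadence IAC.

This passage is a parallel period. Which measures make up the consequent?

The antecedent is the phrase ending with the weaker cadence (Phrygian half cadence, phrase 1) and the consequent the one ending more conclusively (imperfect authentic cadence, phrase 2); the consequent is measures 52-54.

measures 52–54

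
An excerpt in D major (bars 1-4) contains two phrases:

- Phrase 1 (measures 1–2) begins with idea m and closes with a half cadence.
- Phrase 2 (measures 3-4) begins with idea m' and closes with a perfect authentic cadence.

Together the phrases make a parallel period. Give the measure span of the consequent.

The phrase ending with the weaker cadence (half cadence) is the antecedent; the one ending more conclusively (perfect authentic cadence) is the consequent. The consequent is measures 3–4.

measures 3–4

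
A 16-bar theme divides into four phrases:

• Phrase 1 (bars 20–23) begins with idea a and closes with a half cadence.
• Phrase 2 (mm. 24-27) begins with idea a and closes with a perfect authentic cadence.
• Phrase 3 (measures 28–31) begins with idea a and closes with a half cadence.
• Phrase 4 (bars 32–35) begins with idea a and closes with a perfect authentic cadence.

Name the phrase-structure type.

The cadence pattern HC–PAC–HC–PAC is weak–strong twice, and phrases 3–4 restate phrases 1–2: a period heard twice, not a double period (which would end weakly at phrase 2).

repeated period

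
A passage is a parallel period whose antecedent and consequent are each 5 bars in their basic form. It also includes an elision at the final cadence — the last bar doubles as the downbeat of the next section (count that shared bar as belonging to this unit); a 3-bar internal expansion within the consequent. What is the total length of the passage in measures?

Basic parallel period: 5 + 5 = 10 bars.
10 (basic form) + 3 (internal expansion) = 13.
The elision shares a bar with the next section but does not change this unit's count.

13 measures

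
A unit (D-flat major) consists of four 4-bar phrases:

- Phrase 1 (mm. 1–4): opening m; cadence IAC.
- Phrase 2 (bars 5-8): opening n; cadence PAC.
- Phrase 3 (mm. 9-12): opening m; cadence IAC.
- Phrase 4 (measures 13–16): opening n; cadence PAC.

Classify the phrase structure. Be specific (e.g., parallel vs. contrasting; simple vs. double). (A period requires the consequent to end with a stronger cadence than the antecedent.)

The cadence pattern IAC–PAC–IAC–PAC is weak–strong twice, and phrases 3–4 restate phrases 1–2: a period heard twice, not a double period (which would end weakly at phrase 2).

repeated period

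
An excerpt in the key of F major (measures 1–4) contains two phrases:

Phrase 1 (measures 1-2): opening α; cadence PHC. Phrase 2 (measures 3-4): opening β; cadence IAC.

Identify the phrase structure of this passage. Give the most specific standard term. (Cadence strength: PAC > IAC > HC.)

contrasting period

Phrase 1 ends with a Phrygian half cadence (weaker) and phrase 2 with an imperfect authentic cadence (stronger): antecedent + consequent = a period.
The two phrases open with different material (α / β), so the period is contrasting.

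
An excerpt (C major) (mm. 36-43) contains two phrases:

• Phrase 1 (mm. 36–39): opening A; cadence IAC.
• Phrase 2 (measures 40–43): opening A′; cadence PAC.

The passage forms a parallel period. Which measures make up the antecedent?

The phrase ending with the weaker cadence (imperfect authentic cadence) is the antecedent; the one ending more conclusively (perfect authentic cadence) is the consequent. The antecedent is measures 36–39.

measures 36–39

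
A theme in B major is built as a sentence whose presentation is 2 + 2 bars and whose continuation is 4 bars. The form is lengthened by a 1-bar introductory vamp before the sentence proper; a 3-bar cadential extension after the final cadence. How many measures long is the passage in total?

Basic sentence: 2 + 2 + 4 = 8 bars.
8 (basic form) + 1 (introduction) + 3 (cadential extension) = 12.

12 measures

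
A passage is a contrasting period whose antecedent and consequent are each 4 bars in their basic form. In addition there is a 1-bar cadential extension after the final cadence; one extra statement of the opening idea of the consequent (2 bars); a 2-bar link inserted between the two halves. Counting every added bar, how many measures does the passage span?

13 measures

Basic contrasting period: 4 + 4 = 8 bars.
8 (basic form) + 1 (cadential extension) + 2 (extra statement) + 2 (link) = 13.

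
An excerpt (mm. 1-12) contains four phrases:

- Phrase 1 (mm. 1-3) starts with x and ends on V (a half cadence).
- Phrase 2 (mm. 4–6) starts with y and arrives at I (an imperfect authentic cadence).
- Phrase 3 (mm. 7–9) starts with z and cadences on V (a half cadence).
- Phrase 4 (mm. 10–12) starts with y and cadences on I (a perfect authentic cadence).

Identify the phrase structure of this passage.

Four phrases in two halves: the first half (bars 1-6) ends with an imperfect authentic cadence, the second (measures 7–12) with a perfect authentic cadence — a large antecedent–consequent pair, i.e. a double period.
Phrase 3 begins with different material from phrase 1, making it contrasting.

contrasting double period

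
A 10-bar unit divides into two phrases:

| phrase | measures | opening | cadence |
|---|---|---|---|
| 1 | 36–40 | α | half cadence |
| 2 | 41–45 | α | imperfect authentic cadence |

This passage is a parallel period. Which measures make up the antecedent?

The antecedent is the phrase ending with the weaker cadence (half cadence, phrase 1) and the consequent the one ending more conclusively (imperfect authentic cadence, phrase 2); the antecedent is measures 36–40.

measures 36–40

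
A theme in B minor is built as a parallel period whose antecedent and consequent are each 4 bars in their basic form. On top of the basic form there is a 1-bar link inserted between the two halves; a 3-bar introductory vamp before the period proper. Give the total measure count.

Basic parallel period: 4 + 4 = 8 bars.
8 (basic form) + 1 (link) + 3 (introduction) = 12.

12 measures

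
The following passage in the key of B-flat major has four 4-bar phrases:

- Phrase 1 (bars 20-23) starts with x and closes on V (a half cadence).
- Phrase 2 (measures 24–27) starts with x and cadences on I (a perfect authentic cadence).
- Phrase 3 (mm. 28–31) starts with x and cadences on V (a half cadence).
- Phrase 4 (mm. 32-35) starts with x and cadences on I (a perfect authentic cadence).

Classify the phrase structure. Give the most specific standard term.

repeated period

The cadence pattern HC–PAC–HC–PAC is weak–strong twice, and phrases 3–4 restate phrases 1–2: a period heard twice, not a double period (which would end weakly at phrase 2).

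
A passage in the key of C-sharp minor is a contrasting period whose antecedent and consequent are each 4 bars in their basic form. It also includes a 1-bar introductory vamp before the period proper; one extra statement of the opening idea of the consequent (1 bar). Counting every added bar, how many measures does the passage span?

10 measures

Basic contrasting period: 4 + 4 = 8 bars.
8 (basic form) + 1 (introduction) + 1 (extra statement) = 10.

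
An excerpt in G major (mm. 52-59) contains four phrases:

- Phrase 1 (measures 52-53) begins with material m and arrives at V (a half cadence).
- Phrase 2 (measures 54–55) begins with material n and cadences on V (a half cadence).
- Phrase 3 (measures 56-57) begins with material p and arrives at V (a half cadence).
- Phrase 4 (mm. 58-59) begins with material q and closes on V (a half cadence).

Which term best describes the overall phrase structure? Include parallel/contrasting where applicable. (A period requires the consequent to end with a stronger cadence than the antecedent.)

phrase group

Phrase 4 ends with a half cadence, no stronger than phrase 2's half cadence, so the four phrases do not form a double period; nor do phrases 3–4 duplicate 1–2, so it is not a repeated period. With no phrase reaching a conclusive cadence, the passage is a phrase group.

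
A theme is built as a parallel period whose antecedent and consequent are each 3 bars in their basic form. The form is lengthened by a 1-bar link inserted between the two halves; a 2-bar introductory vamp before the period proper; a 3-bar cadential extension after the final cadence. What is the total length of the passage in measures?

Basic parallel period: 3 + 3 = 6 bars.
6 (basic form) + 1 (link) + 2 (introduction) + 3 (cadential extension) = 12.

12 measures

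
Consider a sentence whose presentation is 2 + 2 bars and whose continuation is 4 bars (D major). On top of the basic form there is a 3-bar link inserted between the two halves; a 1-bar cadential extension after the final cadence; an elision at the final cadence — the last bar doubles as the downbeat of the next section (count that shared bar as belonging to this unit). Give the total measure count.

12 measures

Basic sentence: 2 + 2 + 4 = 8 bars.
8 (basic form) + 3 (link) + 1 (cadential extension) = 12.
The elision shares a bar with the next section but does not change this unit's count.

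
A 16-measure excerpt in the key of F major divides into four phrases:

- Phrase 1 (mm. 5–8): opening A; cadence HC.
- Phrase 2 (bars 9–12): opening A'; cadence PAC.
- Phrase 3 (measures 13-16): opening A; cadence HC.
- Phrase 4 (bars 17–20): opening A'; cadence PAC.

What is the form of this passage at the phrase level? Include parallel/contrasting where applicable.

The cadence pattern HC–PAC–HC–PAC is weak–strong twice, and phrases 3–4 restate phrases 1–2: a period heard twice, not a double period (which would end weakly at phrase 2).

repeated period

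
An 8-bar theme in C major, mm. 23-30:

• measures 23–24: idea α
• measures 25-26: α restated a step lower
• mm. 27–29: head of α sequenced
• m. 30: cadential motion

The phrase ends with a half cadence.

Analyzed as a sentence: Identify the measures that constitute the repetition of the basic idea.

The presentation of a sentence is the basic idea (bars 23–24) plus its repetition (mm. 25–26); the repetition of the basic idea is therefore bars 25-26.

measures 25–26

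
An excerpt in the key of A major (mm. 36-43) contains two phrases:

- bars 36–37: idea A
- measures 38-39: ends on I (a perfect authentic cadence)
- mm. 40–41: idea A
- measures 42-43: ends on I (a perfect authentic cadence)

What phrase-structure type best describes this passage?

Both phrases have the same opening (A) and the same cadence (perfect authentic cadence): the second is a restatement, not a consequent, so this is a repeated phrase rather than a period.

repeated phrase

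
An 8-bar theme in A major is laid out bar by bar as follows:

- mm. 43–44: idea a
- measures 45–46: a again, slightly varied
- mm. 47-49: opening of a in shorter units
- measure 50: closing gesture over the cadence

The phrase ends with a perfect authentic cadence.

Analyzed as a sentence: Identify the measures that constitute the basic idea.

The presentation of a sentence is the basic idea (mm. 43-44) plus its repetition (measures 45–46); the basic idea is therefore bars 43–44.

measures 43–44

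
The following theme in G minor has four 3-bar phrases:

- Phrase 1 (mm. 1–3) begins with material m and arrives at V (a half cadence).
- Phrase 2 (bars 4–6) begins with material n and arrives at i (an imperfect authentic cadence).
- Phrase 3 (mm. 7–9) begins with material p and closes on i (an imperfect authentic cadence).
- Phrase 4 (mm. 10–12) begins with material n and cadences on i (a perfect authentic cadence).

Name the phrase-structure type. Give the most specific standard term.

contrasting double period

Four phrases in two halves: the first half (measures 1-6) ends with an imperfect authentic cadence, the second (mm. 7–12) with a perfect authentic cadence — a large antecedent–consequent pair, i.e. a double period.
Phrase 3 begins with different material from phrase 1, making it contrasting.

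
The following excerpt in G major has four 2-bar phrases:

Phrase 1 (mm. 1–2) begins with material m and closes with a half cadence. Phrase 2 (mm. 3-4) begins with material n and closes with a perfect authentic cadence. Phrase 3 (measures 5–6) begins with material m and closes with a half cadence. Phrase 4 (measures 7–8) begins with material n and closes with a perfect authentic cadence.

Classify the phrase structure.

The cadence pattern HC–PAC–HC–PAC is weak–strong twice, and phrases 3–4 restate phrases 1–2: a period heard twice, not a double period (which would end weakly at phrase 2).

repeated period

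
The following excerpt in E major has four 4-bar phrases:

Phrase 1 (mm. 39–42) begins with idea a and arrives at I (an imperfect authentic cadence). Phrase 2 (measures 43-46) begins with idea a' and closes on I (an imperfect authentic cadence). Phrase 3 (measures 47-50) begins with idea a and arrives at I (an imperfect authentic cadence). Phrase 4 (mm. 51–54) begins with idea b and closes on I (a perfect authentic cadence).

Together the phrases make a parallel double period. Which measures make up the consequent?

measures 47–54

In a double period the first pair of phrases (ending imperfect authentic cadence) is the large antecedent and the second pair (ending perfect authentic cadence) is the large consequent; the consequent is measures 47–54.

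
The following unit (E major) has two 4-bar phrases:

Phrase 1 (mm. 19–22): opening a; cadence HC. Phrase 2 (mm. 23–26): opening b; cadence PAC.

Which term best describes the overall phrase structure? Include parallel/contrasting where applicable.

contrasting period

Phrase 1 ends with a half cadence (weaker) and phrase 2 with a perfect authentic cadence (stronger): antecedent + consequent = a period.
The two phrases open with different material (a / b), so the period is contrasting.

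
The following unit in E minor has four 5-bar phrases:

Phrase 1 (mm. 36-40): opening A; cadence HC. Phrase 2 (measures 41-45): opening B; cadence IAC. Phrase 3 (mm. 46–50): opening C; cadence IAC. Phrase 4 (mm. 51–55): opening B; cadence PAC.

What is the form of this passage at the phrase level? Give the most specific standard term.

Four phrases in two halves: the first half (measures 36-45) ends with an imperfect authentic cadence, the second (bars 46–55) with a perfect authentic cadence — a large antecedent–consequent pair, i.e. a double period.
Phrase 3 begins with different material from phrase 1, making it contrasting.

contrasting double period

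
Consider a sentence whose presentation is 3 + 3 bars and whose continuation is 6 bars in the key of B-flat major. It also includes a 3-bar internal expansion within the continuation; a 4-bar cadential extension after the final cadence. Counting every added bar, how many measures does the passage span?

Basic sentence: 3 + 3 + 6 = 12 bars.
12 (basic form) + 3 (internal expansion) + 4 (cadential extension) = 19.

19 measures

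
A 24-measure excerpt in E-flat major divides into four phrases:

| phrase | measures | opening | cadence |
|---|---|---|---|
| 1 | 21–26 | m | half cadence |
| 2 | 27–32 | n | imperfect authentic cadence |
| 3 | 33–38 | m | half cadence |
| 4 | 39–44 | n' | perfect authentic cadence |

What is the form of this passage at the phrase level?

Four phrases in two halves: the first half (mm. 21–32) ends with an imperfect authentic cadence, the second (mm. 33-44) with a perfect authentic cadence — a large antecedent–consequent pair, i.e. a double period.
Phrase 3 begins with the same material as phrase 1, making it parallel.

parallel double period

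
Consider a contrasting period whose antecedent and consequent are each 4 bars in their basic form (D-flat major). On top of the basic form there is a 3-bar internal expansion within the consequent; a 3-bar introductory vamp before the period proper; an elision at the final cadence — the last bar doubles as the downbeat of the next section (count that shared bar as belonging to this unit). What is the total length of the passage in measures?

14 measures

Basic contrasting period: 4 + 4 = 8 bars.
8 (basic form) + 3 (internal expansion) + 3 (introduction) = 14.
The elision shares a bar with the next section but does not change this unit's count.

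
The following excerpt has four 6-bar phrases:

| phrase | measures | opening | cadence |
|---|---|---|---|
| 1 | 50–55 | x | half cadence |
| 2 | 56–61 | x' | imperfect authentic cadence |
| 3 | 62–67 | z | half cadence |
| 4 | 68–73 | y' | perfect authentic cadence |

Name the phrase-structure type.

contrasting double period

Four phrases in two halves: the first half (bars 50–61) ends with an imperfect authentic cadence, the second (mm. 62–73) with a perfect authentic cadence — a large antecedent–consequent pair, i.e. a double period.
Phrase 3 begins with different material from phrase 1, making it contrasting.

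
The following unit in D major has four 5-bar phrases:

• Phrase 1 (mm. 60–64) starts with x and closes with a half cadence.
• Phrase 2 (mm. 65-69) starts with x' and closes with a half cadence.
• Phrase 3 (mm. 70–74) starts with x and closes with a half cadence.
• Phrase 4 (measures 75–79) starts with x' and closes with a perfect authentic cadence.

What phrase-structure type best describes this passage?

parallel double period

Four phrases in two halves: the first half (bars 60-69) ends with a half cadence, the second (mm. 70–79) with a perfect authentic cadence — a large antecedent–consequent pair, i.e. a double period.
Phrase 3 begins with the same material as phrase 1, making it parallel.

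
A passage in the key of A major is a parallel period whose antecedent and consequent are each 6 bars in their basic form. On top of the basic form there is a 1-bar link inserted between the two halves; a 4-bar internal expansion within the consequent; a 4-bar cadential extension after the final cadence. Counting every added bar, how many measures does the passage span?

21 measures

Basic parallel period: 6 + 6 = 12 bars.
12 (basic form) + 1 (link) + 4 (internal expansion) + 4 (cadential extension) = 21.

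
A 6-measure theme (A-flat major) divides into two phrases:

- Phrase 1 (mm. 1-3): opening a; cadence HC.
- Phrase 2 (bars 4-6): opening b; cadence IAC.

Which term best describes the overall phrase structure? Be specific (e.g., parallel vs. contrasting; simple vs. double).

contrasting period

Phrase 1 ends with a half cadence (weaker) and phrase 2 with an imperfect authentic cadence (stronger): antecedent + consequent = a period.
The two phrases open with different material (a / b), so the period is contrasting.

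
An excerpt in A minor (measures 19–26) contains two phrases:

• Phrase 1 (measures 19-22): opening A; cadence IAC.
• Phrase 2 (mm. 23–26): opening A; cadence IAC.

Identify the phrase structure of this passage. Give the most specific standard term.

Both phrases have the same opening (A) and the same cadence (imperfect authentic cadence): the second is a restatement, not a consequent, so this is a repeated phrase rather than a period.

repeated phrase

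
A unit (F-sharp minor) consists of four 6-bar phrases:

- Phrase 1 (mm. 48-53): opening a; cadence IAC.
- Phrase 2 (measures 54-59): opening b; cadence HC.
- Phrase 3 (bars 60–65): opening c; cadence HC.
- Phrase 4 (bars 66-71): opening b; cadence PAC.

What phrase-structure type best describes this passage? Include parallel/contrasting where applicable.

contrasting double period

Four phrases in two halves: the first half (mm. 48–59) ends with a half cadence, the second (mm. 60–71) with a perfect authentic cadence — a large antecedent–consequent pair, i.e. a double period.
Phrase 3 begins with different material from phrase 1, making it contrasting.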